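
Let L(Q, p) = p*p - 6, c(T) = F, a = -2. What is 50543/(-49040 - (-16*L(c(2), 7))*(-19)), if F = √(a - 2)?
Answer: -50543/62112 ≈ -0.81374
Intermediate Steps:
F = 2*I (F = √(-2 - 2) = √(-4) = 2*I ≈ 2.0*I)
c(T) = 2*I
L(Q, p) = -6 + p² (L(Q, p) = p² - 6 = -6 + p²)
50543/(-49040 - (-16*L(c(2), 7))*(-19)) = 50543/(-49040 - (-16*(-6 + 7²))*(-19)) = 50543/(-49040 - (-16*(-6 + 49))*(-19)) = 50543/(-49040 - (-16*43)*(-19)) = 50543/(-49040 - (-688)*(-19)) = 50543/(-49040 - 1*13072) = 50543/(-49040 - 13072) = 50543/(-62112) = 50543*(-1/62112) = -50543/62112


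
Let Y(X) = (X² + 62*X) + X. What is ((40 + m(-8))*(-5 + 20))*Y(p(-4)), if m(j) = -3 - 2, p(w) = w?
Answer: -123900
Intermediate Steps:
m(j) = -5
Y(X) = X² + 63*X
((40 + m(-8))*(-5 + 20))*Y(p(-4)) = ((40 - 5)*(-5 + 20))*(-4*(63 - 4)) = (35*15)*(-4*59) = 525*(-236) = -123900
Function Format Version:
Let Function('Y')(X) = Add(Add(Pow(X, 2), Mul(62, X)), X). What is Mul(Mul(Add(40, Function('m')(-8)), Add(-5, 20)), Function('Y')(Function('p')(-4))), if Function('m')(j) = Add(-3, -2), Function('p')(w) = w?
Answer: -123900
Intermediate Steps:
Function('m')(j) = -5
Function('Y')(X) = Add(Pow(X, 2), Mul(63, X))
Mul(Mul(Add(40, Function('m')(-8)), Add(-5, 20)), Function('Y')(Function('p')(-4))) = Mul(Mul(Add(40, -5), Add(-5, 20)), Mul(-4, Add(63, -4))) = Mul(Mul(35, 15), Mul(-4, 59)) = Mul(525, -236) = -123900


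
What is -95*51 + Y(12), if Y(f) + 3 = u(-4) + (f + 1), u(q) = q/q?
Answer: -4834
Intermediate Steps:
u(q) = 1
Y(f) = -1 + f (Y(f) = -3 + (1 + (f + 1)) = -3 + (1 + (1 + f)) = -3 + (2 + f) = -1 + f)
-95*51 + Y(12) = -95*51 + (-1 + 12) = -4845 + 11 = -4834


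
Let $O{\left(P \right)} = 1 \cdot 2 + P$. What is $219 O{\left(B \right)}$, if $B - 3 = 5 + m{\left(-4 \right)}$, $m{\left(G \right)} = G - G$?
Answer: $2190$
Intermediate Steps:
$m{\left(G \right)} = 0$
$B = 8$ ($B = 3 + \left(5 + 0\right) = 3 + 5 = 8$)
$O{\left(P \right)} = 2 + P$
$219 O{\left(B \right)} = 219 \left(2 + 8\right) = 219 \cdot 10 = 2190$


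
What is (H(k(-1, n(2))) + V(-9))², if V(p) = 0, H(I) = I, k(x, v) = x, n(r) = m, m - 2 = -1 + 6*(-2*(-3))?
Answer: 1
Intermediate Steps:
m = 37 (m = 2 + (-1 + 6*(-2*(-3))) = 2 + (-1 + 6*6) = 2 + (-1 + 36) = 2 + 35 = 37)
n(r) = 37
(H(k(-1, n(2))) + V(-9))² = (-1 + 0)² = (-1)² = 1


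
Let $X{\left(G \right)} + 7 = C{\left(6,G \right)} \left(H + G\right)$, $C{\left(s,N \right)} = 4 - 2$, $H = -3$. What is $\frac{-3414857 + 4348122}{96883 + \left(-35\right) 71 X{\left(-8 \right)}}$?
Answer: $\frac{933265}{168948} \approx 5.524$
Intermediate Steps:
$C{\left(s,N \right)} = 2$ ($C{\left(s,N \right)} = 4 - 2 = 2$)
$X{\left(G \right)} = -13 + 2 G$ ($X{\left(G \right)} = -7 + 2 \left(-3 + G\right) = -7 + \left(-6 + 2 G\right) = -13 + 2 G$)
$\frac{-3414857 + 4348122}{96883 + \left(-35\right) 71 X{\left(-8 \right)}} = \frac{-3414857 + 4348122}{96883 + \left(-35\right) 71 \left(-13 + 2 \left(-8\right)\right)} = \frac{933265}{96883 - 2485 \left(-13 - 16\right)} = \frac{933265}{96883 - -72065} = \frac{933265}{96883 + 72065} = \frac{933265}{168948}$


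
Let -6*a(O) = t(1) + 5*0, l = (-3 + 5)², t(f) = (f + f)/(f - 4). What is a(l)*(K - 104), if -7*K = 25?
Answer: -251/21 ≈ -11.952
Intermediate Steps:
K = -25/7 (K = -⅐*25 = -25/7 ≈ -3.5714)
t(f) = 2*f/(-4 + f) (t(f) = (2*f)/(-4 + f) = 2*f/(-4 + f))
l = 4 (l = 2² = 4)
a(O) = ⅑ (a(O) = -(2*1/(-4 + 1) + 5*0)/6 = -(2*1/(-3) + 0)/6 = -(2*1*(-⅓) + 0)/6 = -(-⅔ + 0)/6 = -⅙*(-⅔) = ⅑)
a(l)*(K - 104) = (-25/7 - 104)/9 = (⅑)*(-753/7) = -251/21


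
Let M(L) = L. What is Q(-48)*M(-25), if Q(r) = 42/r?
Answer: 175/8 ≈ 21.875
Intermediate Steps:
Q(-48)*M(-25) = (42/(-48))*(-25) = (42*(-1/48))*(-25) = -7/8*(-25) = 175/8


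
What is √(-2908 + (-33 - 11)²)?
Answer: 18*I*√3 ≈ 31.177*I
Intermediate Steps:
√(-2908 + (-33 - 11)²) = √(-2908 + (-44)²) = √(-2908 + 1936) = √(-972) = 18*I*√3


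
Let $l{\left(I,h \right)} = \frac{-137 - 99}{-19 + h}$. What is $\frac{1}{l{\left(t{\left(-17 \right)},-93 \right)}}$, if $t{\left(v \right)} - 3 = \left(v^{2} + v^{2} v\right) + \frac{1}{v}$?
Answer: $\frac{28}{59} \approx 0.47458$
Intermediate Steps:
$t{\left(v \right)} = 3 + \frac{1}{v} + v^{2} + v^{3}$ ($t{\left(v \right)} = 3 + \left(\left(v^{2} + v^{2} v\right) + \frac{1}{v}\right) = 3 + \left(\left(v^{2} + v^{3}\right) + \frac{1}{v}\right) = 3 + \left(\frac{1}{v} + v^{2} + v^{3}\right) = 3 + \frac{1}{v} + v^{2} + v^{3}$)
$l{\left(I,h \right)} = - \frac{236}{-19 + h}$
$\frac{1}{l{\left(t{\left(-17 \right)},-93 \right)}} = \frac{1}{\left(-236\right) \frac{1}{-19 - 93}} = \frac{1}{\left(-236\right) \frac{1}{-112}} = \frac{1}{\left(-236\right) \left(- \frac{1}{112}\right)} = \frac{1}{\frac{59}{28}} = \frac{28}{59}$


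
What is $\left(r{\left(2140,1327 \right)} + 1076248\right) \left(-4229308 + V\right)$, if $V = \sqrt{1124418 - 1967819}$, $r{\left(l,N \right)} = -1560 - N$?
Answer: $-4539574264188 + 1073361 i \sqrt{843401} \approx -4.5396 \cdot 10^{12} + 9.8574 \cdot 10^{8} i$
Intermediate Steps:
$V = i \sqrt{843401}$ ($V = \sqrt{-843401} = i \sqrt{843401} \approx 918.37 i$)
$\left(r{\left(2140,1327 \right)} + 1076248\right) \left(-4229308 + V\right) = \left(\left(-1560 - 1327\right) + 1076248\right) \left(-4229308 + i \sqrt{843401}\right) = \left(-2887 + 1076248\right) \left(-4229308 + i \sqrt{843401}\right) = 1073361 \left(-4229308 + i \sqrt{843401}\right) = -4539574264188 + 1073361 i \sqrt{843401}$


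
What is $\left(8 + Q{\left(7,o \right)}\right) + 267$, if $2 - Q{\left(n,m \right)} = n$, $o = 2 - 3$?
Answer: $270$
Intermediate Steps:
$o = -1$ ($o = 2 - 3 = -1$)
$Q{\left(n,m \right)} = 2 - n$
$\left(8 + Q{\left(7,o \right)}\right) + 267 = \left(8 + \left(2 - 7\right)\right) + 267 = \left(8 - 5\right) + 267 = 3 + 267 = 270$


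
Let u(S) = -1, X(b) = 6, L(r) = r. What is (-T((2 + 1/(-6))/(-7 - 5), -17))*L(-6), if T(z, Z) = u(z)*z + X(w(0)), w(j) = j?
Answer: 443/12 ≈ 36.917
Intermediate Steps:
T(z, Z) = 6 - z (T(z, Z) = -z + 6 = 6 - z)
(-T((2 + 1/(-6))/(-7 - 5), -17))*L(-6) = -(6 - (2 + 1/(-6))/(-7 - 5))*(-6) = -(6 - (2 - ⅙)/(-12))*(-6) = -(6 - 11*(-1)/(6*12))*(-6) = -(6 - 1*(-11/72))*(-6) = -(6 + 11/72)*(-6) = -1*443/72*(-6) = -443/72*(-6) = 443/12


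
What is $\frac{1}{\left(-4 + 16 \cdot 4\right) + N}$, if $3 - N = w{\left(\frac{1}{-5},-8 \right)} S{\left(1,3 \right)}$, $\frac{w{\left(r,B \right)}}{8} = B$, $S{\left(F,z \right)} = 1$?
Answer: $\frac{1}{127} \approx 0.007874$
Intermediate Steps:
$w{\left(r,B \right)} = 8 B$
$N = 67$ ($N = 3 - 8 \left(-8\right) 1 = 3 - \left(-64\right) 1 = 3 - -64 = 3 + 64 = 67$)
$\frac{1}{\left(-4 + 16 \cdot 4\right) + N} = \frac{1}{\left(-4 + 16 \cdot 4\right) + 67} = \frac{1}{\left(-4 + 64\right) + 67} = \frac{1}{60 + 67} = \frac{1}{127}$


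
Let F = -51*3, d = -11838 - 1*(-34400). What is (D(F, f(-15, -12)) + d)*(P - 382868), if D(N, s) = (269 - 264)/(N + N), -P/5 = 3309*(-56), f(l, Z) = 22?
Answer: 1876677733742/153 ≈ 1.2266e+10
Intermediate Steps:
d = 22562 (d = -11838 + 34400 = 22562)
P = 926520 (P = -16545*(-56) = -5*(-185304) = 926520)
F = -153
D(N, s) = 5/(2*N) (D(N, s) = 5/((2*N)) = 5*(1/(2*N)) = 5/(2*N))
(D(F, f(-15, -12)) + d)*(P - 382868) = ((5/2)/(-153) + 22562)*(926520 - 382868) = ((5/2)*(-1/153) + 22562)*543652 = (-5/306 + 22562)*543652 = (6903967/306)*543652 = 1876677733742/153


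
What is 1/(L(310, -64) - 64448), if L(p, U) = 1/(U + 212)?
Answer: -148/9538303 ≈ -1.5516e-5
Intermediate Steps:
L(p, U) = 1/(212 + U)
1/(L(310, -64) - 64448) = 1/(1/(212 - 64) - 64448) = 1/(1/148 - 64448) = 1/(-9538303/148) = -148/9538303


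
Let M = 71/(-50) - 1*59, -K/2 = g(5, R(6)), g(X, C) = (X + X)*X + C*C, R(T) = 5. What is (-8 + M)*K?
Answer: 10263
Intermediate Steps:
g(X, C) = C² + 2*X² (g(X, C) = (2*X)*X + C² = 2*X² + C² = C² + 2*X²)
K = -150 (K = -2*(5² + 2*5²) = -2*(25 + 2*25) = -2*(25 + 50) = -2*75 = -150)
M = -3021/50 (M = 71*(-1/50) - 59 = -71/50 - 59 = -3021/50 ≈ -60.420)
(-8 + M)*K = (-8 - 3021/50)*(-150) = -3421/50*(-150) = 10263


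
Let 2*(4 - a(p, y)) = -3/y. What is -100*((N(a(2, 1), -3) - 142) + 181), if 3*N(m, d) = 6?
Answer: -4100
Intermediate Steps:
a(p, y) = 4 + 3/(2*y) (a(p, y) = 4 - (-3)/(2*y) = 4 + 3/(2*y))
N(m, d) = 2 (N(m, d) = (⅓)*6 = 2)
-100*((N(a(2, 1), -3) - 142) + 181) = -100*((2 - 142) + 181) = -100*(-140 + 181) = -100*41 = -4100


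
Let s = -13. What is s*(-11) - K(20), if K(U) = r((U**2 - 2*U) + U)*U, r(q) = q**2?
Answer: -2887857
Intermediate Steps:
K(U) = U*(U**2 - U)**2 (K(U) = ((U**2 - 2*U) + U)**2*U = (U**2 - U)**2*U = U*(U**2 - U)**2)
s*(-11) - K(20) = -13*(-11) - 20**3*(-1 + 20)**2 = 143 - 8000*19**2 = 143 - 8000*361 = 143 - 1*2888000 = 143 - 2888000 = -2887857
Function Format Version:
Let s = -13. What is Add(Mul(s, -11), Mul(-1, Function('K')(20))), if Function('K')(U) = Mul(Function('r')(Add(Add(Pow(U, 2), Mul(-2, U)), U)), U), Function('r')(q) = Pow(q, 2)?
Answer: -2887857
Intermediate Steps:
Function('K')(U) = Mul(U, Pow(Add(Pow(U, 2), Mul(-1, U)), 2)) (Function('K')(U) = Mul(Pow(Add(Add(Pow(U, 2), Mul(-2, U)), U), 2), U) = Mul(Pow(Add(Pow(U, 2), Mul(-1, U)), 2), U) = Mul(U, Pow(Add(Pow(U, 2), Mul(-1, U)), 2)))
Add(Mul(s, -11), Mul(-1, Function('K')(20))) = Add(Mul(-13, -11), Mul(-1, Mul(Pow(20, 3), Pow(Add(-1, 20), 2)))) = Add(143, Mul(-1, Mul(8000, Pow(19, 2)))) = Add(143, Mul(-1, Mul(8000, 361))) = Add(143, Mul(-1, 2888000)) = Add(143, -2888000) = -2887857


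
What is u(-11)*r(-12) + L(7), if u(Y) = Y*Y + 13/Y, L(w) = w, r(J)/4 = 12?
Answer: 63341/11 ≈ 5758.3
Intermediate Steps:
r(J) = 48 (r(J) = 4*12 = 48)
u(Y) = Y² + 13/Y
u(-11)*r(-12) + L(7) = ((13 + (-11)³)/(-11))*48 + 7 = -(13 - 1331)/11*48 + 7 = -1/11*(-1318)*48 + 7 = (1318/11)*48 + 7 = 63264/11 + 7 = 63341/11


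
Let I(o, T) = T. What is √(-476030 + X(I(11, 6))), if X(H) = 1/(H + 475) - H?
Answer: I*√110136164515/481 ≈ 689.95*I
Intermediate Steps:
X(H) = 1/(475 + H) - H
√(-476030 + X(I(11, 6))) = √(-476030 + (1 - 1*6² - 475*6)/(475 + 6)) = √(-476030 + (1 - 1*36 - 2850)/481) = √(-476030 + (1 - 36 - 2850)/481) = √(-476030 + (1/481)*(-2885)) = √(-476030 - 2885/481) = √(-228973315/481) = I*√110136164515/481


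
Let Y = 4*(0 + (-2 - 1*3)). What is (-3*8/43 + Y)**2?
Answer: 781456/1849 ≈ 422.64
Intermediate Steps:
Y = -20 (Y = 4*(0 + (-2 - 3)) = 4*(0 - 5) = 4*(-5) = -20)
(-3*8/43 + Y)**2 = (-3*8/43 - 20)**2 = (-24*1/43 - 20)**2 = (-24/43 - 20)**2 = (-884/43)**2 = 781456/1849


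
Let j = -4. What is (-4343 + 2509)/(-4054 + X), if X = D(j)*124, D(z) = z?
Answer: 131/325 ≈ 0.40308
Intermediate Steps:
X = -496 (X = -4*124 = -496)
(-4343 + 2509)/(-4054 + X) = (-4343 + 2509)/(-4054 - 496) = -1834/(-4550) = -1834*(-1/4550) = 131/325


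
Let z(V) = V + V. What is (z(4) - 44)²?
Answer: 1296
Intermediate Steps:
z(V) = 2*V
(z(4) - 44)² = (2*4 - 44)² = (8 - 44)² = (-36)² = 1296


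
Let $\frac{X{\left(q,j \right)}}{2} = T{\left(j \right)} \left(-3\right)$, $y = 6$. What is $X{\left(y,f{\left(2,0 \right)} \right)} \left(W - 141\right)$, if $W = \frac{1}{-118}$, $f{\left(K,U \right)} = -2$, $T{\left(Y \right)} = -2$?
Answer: $- \frac{99834}{59} \approx -1692.1$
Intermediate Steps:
$X{\left(q,j \right)} = 12$ ($X{\left(q,j \right)} = 2 \left(\left(-2\right) \left(-3\right)\right) = 2 \cdot 6 = 12$)
$W = - \frac{1}{118} \approx -0.0084746$
$X{\left(y,f{\left(2,0 \right)} \right)} \left(W - 141\right) = 12 \left(- \frac{1}{118} - 141\right) = 12 \left(- \frac{16639}{118}\right) = - \frac{99834}{59}$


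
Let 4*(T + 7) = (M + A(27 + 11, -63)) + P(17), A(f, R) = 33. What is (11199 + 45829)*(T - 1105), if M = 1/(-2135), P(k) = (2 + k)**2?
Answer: -123398483787/2135 ≈ -5.7798e+7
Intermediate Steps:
M = -1/2135 ≈ -0.00046838
T = 781409/8540 (T = -7 + ((-1/2135 + 33) + (2 + 17)**2)/4 = -7 + (70454/2135 + 19**2)/4 = -7 + (70454/2135 + 361)/4 = -7 + (1/4)*(841189/2135) = -7 + 841189/8540 = 781409/8540 ≈ 91.500)
(11199 + 45829)*(T - 1105) = (11199 + 45829)*(781409/8540 - 1105) = 57028*(-8655291/8540) = -123398483787/2135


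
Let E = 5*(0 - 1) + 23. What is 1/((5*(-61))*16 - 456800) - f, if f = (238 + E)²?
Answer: -30256660481/461680 ≈ -65536.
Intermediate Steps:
E = 18 (E = 5*(-1) + 23 = -5 + 23 = 18)
f = 65536 (f = (238 + 18)² = 256² = 65536)
1/((5*(-61))*16 - 456800) - f = 1/((5*(-61))*16 - 456800) - 1*65536 = 1/(-305*16 - 456800) - 65536 = 1/(-4880 - 456800) - 65536 = 1/(-461680) - 65536 = -1/461680 - 65536 = -30256660481/461680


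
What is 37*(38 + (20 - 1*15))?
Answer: 1591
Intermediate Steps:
37*(38 + (20 - 1*15)) = 37*(38 + (20 - 15)) = 37*(38 + 5) = 37*43 = 1591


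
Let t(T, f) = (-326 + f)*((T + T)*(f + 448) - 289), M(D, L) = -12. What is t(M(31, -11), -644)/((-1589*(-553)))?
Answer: -4282550/878717 ≈ -4.8736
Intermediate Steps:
t(T, f) = (-326 + f)*(-289 + 2*T*(448 + f)) (t(T, f) = (-326 + f)*((2*T)*(448 + f) - 289) = (-326 + f)*(2*T*(448 + f) - 289) = (-326 + f)*(-289 + 2*T*(448 + f)))
t(M(31, -11), -644)/((-1589*(-553))) = (94214 - 292096*(-12) - 289*(-644) + 2*(-12)*(-644)² + 244*(-12)*(-644))/((-1589*(-553))) = (94214 + 3505152 + 186116 + 2*(-12)*414736 + 1885632)/878717 = (94214 + 3505152 + 186116 - 9953664 + 1885632)*(1/878717) = -4282550*1/878717 = -4282550/878717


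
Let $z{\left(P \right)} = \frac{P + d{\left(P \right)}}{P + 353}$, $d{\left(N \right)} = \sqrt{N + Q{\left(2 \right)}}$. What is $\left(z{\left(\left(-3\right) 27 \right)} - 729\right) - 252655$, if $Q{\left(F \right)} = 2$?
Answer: $- \frac{68920529}{272} + \frac{i \sqrt{79}}{272} \approx -2.5338 \cdot 10^{5} + 0.032677 i$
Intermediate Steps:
$d{\left(N \right)} = \sqrt{2 + N}$ ($d{\left(N \right)} = \sqrt{N + 2} = \sqrt{2 + N}$)
$z{\left(P \right)} = \frac{P + \sqrt{2 + P}}{353 + P}$ ($z{\left(P \right)} = \frac{P + \sqrt{2 + P}}{P + 353} = \frac{P + \sqrt{2 + P}}{353 + P}$)
$\left(z{\left(\left(-3\right) 27 \right)} - 729\right) - 252655 = \left(\frac{\left(-3\right) 27 + \sqrt{2 - 81}}{353 - 81} - 729\right) - 252655 = \left(\frac{-81 + \sqrt{2 - 81}}{353 - 81} - 729\right) - 252655 = \left(\frac{-81 + \sqrt{-79}}{272} - 729\right) - 252655 = \left(\frac{-81 + i \sqrt{79}}{272} - 729\right) - 252655 = \left(\left(- \frac{81}{272} + \frac{i \sqrt{79}}{272}\right) - 729\right) - 252655 = \left(- \frac{198369}{272} + \frac{i \sqrt{79}}{272}\right) - 252655 = - \frac{68920529}{272} + \frac{i \sqrt{79}}{272}$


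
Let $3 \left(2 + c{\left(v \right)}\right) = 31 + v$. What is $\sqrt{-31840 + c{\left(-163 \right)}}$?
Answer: $i \sqrt{31886} \approx 178.57 i$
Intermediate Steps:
$c{\left(v \right)} = \frac{25}{3} + \frac{v}{3}$ ($c{\left(v \right)} = -2 + \frac{31 + v}{3} = -2 + \left(\frac{31}{3} + \frac{v}{3}\right) = \frac{25}{3} + \frac{v}{3}$)
$\sqrt{-31840 + c{\left(-163 \right)}} = \sqrt{-31840 + \left(\frac{25}{3} + \frac{1}{3} \left(-163\right)\right)} = \sqrt{-31840 + \left(\frac{25}{3} - \frac{163}{3}\right)} = \sqrt{-31840 - 46} = \sqrt{-31886} = i \sqrt{31886}$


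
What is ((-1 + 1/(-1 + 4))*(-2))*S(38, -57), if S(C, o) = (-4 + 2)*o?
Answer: 152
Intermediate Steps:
S(C, o) = -2*o
((-1 + 1/(-1 + 4))*(-2))*S(38, -57) = ((-1 + 1/(-1 + 4))*(-2))*(-2*(-57)) = ((-1 + 1/3)*(-2))*114 = ((-1 + ⅓)*(-2))*114 = -⅔*(-2)*114 = (4/3)*114 = 152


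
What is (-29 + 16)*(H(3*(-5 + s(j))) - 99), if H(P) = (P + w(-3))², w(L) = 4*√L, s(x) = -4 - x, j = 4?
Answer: -17862 + 4056*I*√3 ≈ -17862.0 + 7025.2*I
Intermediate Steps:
H(P) = (P + 4*I*√3)² (H(P) = (P + 4*√(-3))² = (P + 4*(I*√3))² = (P + 4*I*√3)²)
(-29 + 16)*(H(3*(-5 + s(j))) - 99) = (-29 + 16)*((3*(-5 + (-4 - 1*4)) + 4*I*√3)² - 99) = -13*((3*(-5 + (-4 - 4)) + 4*I*√3)² - 99) = -13*((3*(-5 - 8) + 4*I*√3)² - 99) = -13*((3*(-13) + 4*I*√3)² - 99) = -13*((-39 + 4*I*√3)² - 99) = -13*(-99 + (-39 + 4*I*√3)²) = 1287 - 13*(-39 + 4*I*√3)²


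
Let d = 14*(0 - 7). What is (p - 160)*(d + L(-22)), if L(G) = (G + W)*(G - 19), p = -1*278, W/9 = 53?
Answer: 8213814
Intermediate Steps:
W = 477 (W = 9*53 = 477)
p = -278
d = -98 (d = 14*(-7) = -98)
L(G) = (-19 + G)*(477 + G) (L(G) = (G + 477)*(G - 19) = (477 + G)*(-19 + G) = (-19 + G)*(477 + G))
(p - 160)*(d + L(-22)) = (-278 - 160)*(-98 + (-9063 + (-22)² + 458*(-22))) = -438*(-98 + (-9063 + 484 - 10076)) = -438*(-98 - 18655) = -438*(-18753) = 8213814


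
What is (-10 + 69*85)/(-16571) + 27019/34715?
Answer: 244475524/575262265 ≈ 0.42498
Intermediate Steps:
(-10 + 69*85)/(-16571) + 27019/34715 = (-10 + 5865)*(-1/16571) + 27019*(1/34715) = 5855*(-1/16571) + 27019/34715 = -5855/16571 + 27019/34715 = 244475524/575262265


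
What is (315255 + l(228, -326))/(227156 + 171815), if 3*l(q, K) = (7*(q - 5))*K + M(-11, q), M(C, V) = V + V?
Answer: 437335/1196913 ≈ 0.36539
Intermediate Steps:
M(C, V) = 2*V
l(q, K) = 2*q/3 + K*(-35 + 7*q)/3 (l(q, K) = ((7*(q - 5))*K + 2*q)/3 = ((7*(-5 + q))*K + 2*q)/3 = ((-35 + 7*q)*K + 2*q)/3 = (K*(-35 + 7*q) + 2*q)/3 = (2*q + K*(-35 + 7*q))/3 = 2*q/3 + K*(-35 + 7*q)/3)
(315255 + l(228, -326))/(227156 + 171815) = (315255 + (-35/3*(-326) + (2/3)*228 + (7/3)*(-326)*228))/(227156 + 171815) = (315255 + (11410/3 + 152 - 173432))/398971 = (315255 - 508430/3)*(1/398971) = (437335/3)*(1/398971) = 437335/1196913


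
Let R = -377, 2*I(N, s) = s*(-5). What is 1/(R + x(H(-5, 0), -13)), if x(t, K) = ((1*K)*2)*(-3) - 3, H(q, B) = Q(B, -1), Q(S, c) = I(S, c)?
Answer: -1/302 ≈ -0.0033113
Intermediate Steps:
I(N, s) = -5*s/2 (I(N, s) = (s*(-5))/2 = (-5*s)/2 = -5*s/2)
Q(S, c) = -5*c/2
H(q, B) = 5/2 (H(q, B) = -5/2*(-1) = 5/2)
x(t, K) = -3 - 6*K (x(t, K) = (K*2)*(-3) - 3 = (2*K)*(-3) - 3 = -6*K - 3 = -3 - 6*K)
1/(R + x(H(-5, 0), -13)) = 1/(-377 + (-3 - 6*(-13))) = 1/(-377 + (-3 + 78)) = 1/(-377 + 75) = 1/(-302) = -1/302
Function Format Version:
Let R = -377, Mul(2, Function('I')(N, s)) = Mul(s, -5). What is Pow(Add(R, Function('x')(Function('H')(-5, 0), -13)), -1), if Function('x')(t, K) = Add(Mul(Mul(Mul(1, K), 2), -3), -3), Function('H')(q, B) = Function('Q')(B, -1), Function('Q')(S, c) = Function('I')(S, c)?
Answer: Rational(-1, 302) ≈ -0.0033113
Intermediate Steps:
Function('I')(N, s) = Mul(Rational(-5, 2), s) (Function('I')(N, s) = Mul(Rational(1, 2), Mul(s, -5)) = Mul(Rational(1, 2), Mul(-5, s)) = Mul(Rational(-5, 2), s))
Function('Q')(S, c) = Mul(Rational(-5, 2), c)
Function('H')(q, B) = Rational(5, 2) (Function('H')(q, B) = Mul(Rational(-5, 2), -1) = Rational(5, 2))
Function('x')(t, K) = Add(-3, Mul(-6, K)) (Function('x')(t, K) = Add(Mul(Mul(K, 2), -3), -3) = Add(Mul(Mul(2, K), -3), -3) = Add(Mul(-6, K), -3) = Add(-3, Mul(-6, K)))
Pow(Add(R, Function('x')(Function('H')(-5, 0), -13)), -1) = Pow(Add(-377, Add(-3, Mul(-6, -13))), -1) = Pow(Add(-377, Add(-3, 78)), -1) = Pow(Add(-377, 75), -1) = Pow(-302, -1) = Rational(-1, 302)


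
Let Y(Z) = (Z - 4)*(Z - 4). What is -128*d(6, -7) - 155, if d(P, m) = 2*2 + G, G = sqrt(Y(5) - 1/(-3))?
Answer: -667 - 256*sqrt(3)/3 ≈ -814.80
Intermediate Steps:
Y(Z) = (-4 + Z)**2 (Y(Z) = (-4 + Z)*(-4 + Z) = (-4 + Z)**2)
G = 2*sqrt(3)/3 (G = sqrt((-4 + 5)**2 - 1/(-3)) = sqrt(1**2 - 1*(-1/3)) = sqrt(1 + 1/3) = sqrt(4/3) = 2*sqrt(3)/3 ≈ 1.1547)
d(P, m) = 4 + 2*sqrt(3)/3 (d(P, m) = 2*2 + 2*sqrt(3)/3 = 4 + 2*sqrt(3)/3)
-128*d(6, -7) - 155 = -128*(4 + 2*sqrt(3)/3) - 155 = (-512 - 256*sqrt(3)/3) - 155 = -667 - 256*sqrt(3)/3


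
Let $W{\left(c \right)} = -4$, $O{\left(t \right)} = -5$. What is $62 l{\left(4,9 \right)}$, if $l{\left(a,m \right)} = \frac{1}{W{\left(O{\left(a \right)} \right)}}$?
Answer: $- \frac{31}{2} \approx -15.5$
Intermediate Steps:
$l{\left(a,m \right)} = - \frac{1}{4}$ ($l{\left(a,m \right)} = \frac{1}{-4} = - \frac{1}{4}$)
$62 l{\left(4,9 \right)} = 62 \left(- \frac{1}{4}\right) = - \frac{31}{2}$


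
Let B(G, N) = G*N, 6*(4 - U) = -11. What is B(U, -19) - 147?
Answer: -1547/6 ≈ -257.83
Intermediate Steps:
U = 35/6 (U = 4 - ⅙*(-11) = 4 + 11/6 = 35/6 ≈ 5.8333)
B(U, -19) - 147 = (35/6)*(-19) - 147 = -665/6 - 147 = -1547/6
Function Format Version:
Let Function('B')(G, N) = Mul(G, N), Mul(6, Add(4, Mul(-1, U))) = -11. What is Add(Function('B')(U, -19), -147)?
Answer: Rational(-1547, 6) ≈ -257.83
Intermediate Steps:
U = Rational(35, 6) (U = Add(4, Mul(Rational(-1, 6), -11)) = Add(4, Rational(11, 6)) = Rational(35, 6) ≈ 5.8333)
Add(Function('B')(U, -19), -147) = Add(Mul(Rational(35, 6), -19), -147) = Add(Rational(-665, 6), -147) = Rational(-1547, 6)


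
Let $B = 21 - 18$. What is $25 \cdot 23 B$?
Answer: $1725$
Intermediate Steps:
$B = 3$
$25 \cdot 23 B = 25 \cdot 23 \cdot 3 = 575 \cdot 3 = 1725$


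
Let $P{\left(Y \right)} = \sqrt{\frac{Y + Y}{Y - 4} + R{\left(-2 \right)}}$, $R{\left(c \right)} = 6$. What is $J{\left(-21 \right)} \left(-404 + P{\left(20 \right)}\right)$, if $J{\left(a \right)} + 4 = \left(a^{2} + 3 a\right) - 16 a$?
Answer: $-286840 + 355 \sqrt{34} \approx -2.8477 \cdot 10^{5}$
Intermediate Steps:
$J{\left(a \right)} = -4 + a^{2} - 13 a$ ($J{\left(a \right)} = -4 - \left(- a^{2} + 13 a\right) = -4 + \left(a^{2} - 13 a\right) = -4 + a^{2} - 13 a$)
$P{\left(Y \right)} = \sqrt{6 + \frac{2 Y}{-4 + Y}}$ ($P{\left(Y \right)} = \sqrt{\frac{Y + Y}{Y - 4} + 6} = \sqrt{\frac{2 Y}{-4 + Y} + 6} = \sqrt{6 + \frac{2 Y}{-4 + Y}}$)
$J{\left(-21 \right)} \left(-404 + P{\left(20 \right)}\right) = \left(-4 + \left(-21\right)^{2} - -273\right) \left(-404 + 2 \sqrt{2} \sqrt{\frac{-3 + 20}{-4 + 20}}\right) = \left(-4 + 441 + 273\right) \left(-404 + 2 \sqrt{2} \sqrt{\frac{1}{16} \cdot 17}\right) = 710 \left(-404 + 2 \sqrt{2} \sqrt{\frac{1}{16} \cdot 17}\right) = 710 \left(-404 + 2 \sqrt{2} \sqrt{\frac{17}{16}}\right) = 710 \left(-404 + 2 \sqrt{2} \frac{\sqrt{17}}{4}\right) = 710 \left(-404 + \frac{\sqrt{34}}{2}\right) = -286840 + 355 \sqrt{34}$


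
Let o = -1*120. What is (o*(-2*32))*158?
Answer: 1213440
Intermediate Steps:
o = -120
(o*(-2*32))*158 = -(-240)*32*158 = -120*(-64)*158 = 7680*158 = 1213440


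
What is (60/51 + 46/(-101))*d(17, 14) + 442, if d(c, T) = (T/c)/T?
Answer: 12902776/29189 ≈ 442.04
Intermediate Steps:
d(c, T) = 1/c
(60/51 + 46/(-101))*d(17, 14) + 442 = (60/51 + 46/(-101))/17 + 442 = (60*(1/51) + 46*(-1/101))*(1/17) + 442 = (20/17 - 46/101)*(1/17) + 442 = (1238/1717)*(1/17) + 442 = 1238/29189 + 442 = 12902776/29189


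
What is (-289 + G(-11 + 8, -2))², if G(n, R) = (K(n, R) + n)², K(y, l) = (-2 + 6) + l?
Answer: 82944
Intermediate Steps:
K(y, l) = 4 + l
G(n, R) = (4 + R + n)² (G(n, R) = ((4 + R) + n)² = (4 + R + n)²)
(-289 + G(-11 + 8, -2))² = (-289 + (4 - 2 + (-11 + 8))²)² = (-289 + (4 - 2 - 3)²)² = (-289 + (-1)²)² = (-289 + 1)² = (-288)² = 82944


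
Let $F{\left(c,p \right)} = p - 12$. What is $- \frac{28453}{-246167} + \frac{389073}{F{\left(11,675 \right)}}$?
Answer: $\frac{31931932510}{54402907} \approx 586.95$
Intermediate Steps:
$F{\left(c,p \right)} = -12 + p$ ($F{\left(c,p \right)} = p - 12 = -12 + p$)
$- \frac{28453}{-246167} + \frac{389073}{F{\left(11,675 \right)}} = - \frac{28453}{-246167} + \frac{389073}{-12 + 675} = \left(-28453\right) \left(- \frac{1}{246167}\right) + \frac{389073}{663} = \frac{28453}{246167} + 389073 \cdot \frac{1}{663} = \frac{28453}{246167} + \frac{129691}{221} = \frac{31931932510}{54402907}$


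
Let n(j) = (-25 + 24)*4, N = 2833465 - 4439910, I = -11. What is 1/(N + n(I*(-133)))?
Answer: -1/1606449 ≈ -6.2249e-7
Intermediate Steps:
N = -1606445
n(j) = -4 (n(j) = -1*4 = -4)
1/(N + n(I*(-133))) = 1/(-1606445 - 4) = 1/(-1606449) = -1/1606449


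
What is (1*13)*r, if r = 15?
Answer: 195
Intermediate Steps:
(1*13)*r = (1*13)*15 = 13*15 = 195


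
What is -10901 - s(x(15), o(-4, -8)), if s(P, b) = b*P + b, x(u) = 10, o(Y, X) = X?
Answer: -10813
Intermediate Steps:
s(P, b) = b + P*b (s(P, b) = P*b + b = b + P*b)
-10901 - s(x(15), o(-4, -8)) = -10901 - (-8)*(1 + 10) = -10901 - (-8)*11 = -10901 - 1*(-88) = -10901 + 88 = -10813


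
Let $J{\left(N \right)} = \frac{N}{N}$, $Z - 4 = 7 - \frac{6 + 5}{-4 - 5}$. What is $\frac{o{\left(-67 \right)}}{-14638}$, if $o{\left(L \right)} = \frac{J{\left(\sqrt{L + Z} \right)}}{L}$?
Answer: $\frac{1}{980746} \approx 1.0196 \cdot 10^{-6}$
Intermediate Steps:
$Z = \frac{110}{9}$ ($Z = 4 + \left(7 - \frac{6 + 5}{-4 - 5}\right) = 4 + \left(7 - \frac{11}{-9}\right) = 4 + \left(7 - 11 \left(- \frac{1}{9}\right)\right) = 4 + \left(7 - - \frac{11}{9}\right) = 4 + \left(7 + \frac{11}{9}\right) = 4 + \frac{74}{9} = \frac{110}{9} \approx 12.222$)
$J{\left(N \right)} = 1$
$o{\left(L \right)} = \frac{1}{L}$ ($o{\left(L \right)} = 1 \frac{1}{L} = \frac{1}{L}$)
$\frac{o{\left(-67 \right)}}{-14638} = \frac{1}{\left(-67\right) \left(-14638\right)} = \left(- \frac{1}{67}\right) \left(- \frac{1}{14638}\right) = \frac{1}{980746}$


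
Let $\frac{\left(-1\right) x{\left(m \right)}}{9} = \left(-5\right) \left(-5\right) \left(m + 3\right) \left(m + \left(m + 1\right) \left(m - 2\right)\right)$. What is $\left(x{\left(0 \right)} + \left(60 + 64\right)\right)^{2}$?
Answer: $2172676$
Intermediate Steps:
$x{\left(m \right)} = - 225 \left(3 + m\right) \left(m + \left(1 + m\right) \left(-2 + m\right)\right)$ ($x{\left(m \right)} = - 9 \left(-5\right) \left(-5\right) \left(m + 3\right) \left(m + \left(m + 1\right) \left(m - 2\right)\right) = - 9 \cdot 25 \left(3 + m\right) \left(m + \left(1 + m\right) \left(-2 + m\right)\right) = - 225 \left(3 + m\right) \left(m + \left(1 + m\right) \left(-2 + m\right)\right)$)
$\left(x{\left(0 \right)} + \left(60 + 64\right)\right)^{2} = \left(\left(1350 - 675 \cdot 0^{2} - 225 \cdot 0^{3} + 450 \cdot 0\right) + \left(60 + 64\right)\right)^{2} = \left(\left(1350 - 0 - 0 + 0\right) + 124\right)^{2} = \left(\left(1350 + 0 + 0 + 0\right) + 124\right)^{2} = \left(1350 + 124\right)^{2} = 1474^{2} = 2172676$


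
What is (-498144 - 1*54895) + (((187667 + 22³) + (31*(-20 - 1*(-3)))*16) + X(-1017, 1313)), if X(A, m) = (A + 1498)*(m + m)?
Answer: 899950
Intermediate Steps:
X(A, m) = 2*m*(1498 + A) (X(A, m) = (1498 + A)*(2*m) = 2*m*(1498 + A))
(-498144 - 1*54895) + (((187667 + 22³) + (31*(-20 - 1*(-3)))*16) + X(-1017, 1313)) = (-498144 - 1*54895) + (((187667 + 22³) + (31*(-20 - 1*(-3)))*16) + 2*1313*(1498 - 1017)) = (-498144 - 54895) + (((187667 + 10648) + (31*(-20 + 3))*16) + 2*1313*481) = -553039 + ((198315 + (31*(-17))*16) + 1263106) = -553039 + ((198315 - 527*16) + 1263106) = -553039 + ((198315 - 8432) + 1263106) = -553039 + (189883 + 1263106) = -553039 + 1452989 = 899950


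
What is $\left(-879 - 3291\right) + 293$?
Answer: $-3877$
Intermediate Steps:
$\left(-879 - 3291\right) + 293 = -4170 + 293 = -3877$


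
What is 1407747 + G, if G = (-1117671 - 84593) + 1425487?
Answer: 1630970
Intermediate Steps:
G = 223223 (G = -1202264 + 1425487 = 223223)
1407747 + G = 1407747 + 223223 = 1630970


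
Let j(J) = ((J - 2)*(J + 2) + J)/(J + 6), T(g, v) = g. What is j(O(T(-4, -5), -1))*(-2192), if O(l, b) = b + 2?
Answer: 4384/7 ≈ 626.29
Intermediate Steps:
O(l, b) = 2 + b
j(J) = (J + (-2 + J)*(2 + J))/(6 + J) (j(J) = ((-2 + J)*(2 + J) + J)/(6 + J) = (J + (-2 + J)*(2 + J))/(6 + J))
j(O(T(-4, -5), -1))*(-2192) = ((-4 + (2 - 1) + (2 - 1)**2)/(6 + (2 - 1)))*(-2192) = ((-4 + 1 + 1**2)/(6 + 1))*(-2192) = ((-4 + 1 + 1)/7)*(-2192) = ((1/7)*(-2))*(-2192) = -2/7*(-2192) = 4384/7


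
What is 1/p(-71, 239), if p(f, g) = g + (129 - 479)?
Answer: -1/111 ≈ -0.0090090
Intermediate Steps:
p(f, g) = -350 + g (p(f, g) = g - 350 = -350 + g)
1/p(-71, 239) = 1/(-350 + 239) = 1/(-111) = -1/111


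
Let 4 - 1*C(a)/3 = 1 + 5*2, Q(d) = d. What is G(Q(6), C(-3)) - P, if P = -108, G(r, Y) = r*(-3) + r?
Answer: 96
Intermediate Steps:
C(a) = -21 (C(a) = 12 - 3*(1 + 5*2) = 12 - 3*(1 + 10) = 12 - 3*11 = 12 - 33 = -21)
G(r, Y) = -2*r (G(r, Y) = -3*r + r = -2*r)
G(Q(6), C(-3)) - P = -2*6 - 1*(-108) = -12 + 108 = 96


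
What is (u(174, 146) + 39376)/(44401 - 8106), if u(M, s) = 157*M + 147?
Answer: 66841/36295 ≈ 1.8416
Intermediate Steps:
u(M, s) = 147 + 157*M
(u(174, 146) + 39376)/(44401 - 8106) = ((147 + 157*174) + 39376)/(44401 - 8106) = ((147 + 27318) + 39376)/36295 = (27465 + 39376)*(1/36295) = 66841*(1/36295) = 66841/36295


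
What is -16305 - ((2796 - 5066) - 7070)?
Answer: -6965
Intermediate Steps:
-16305 - ((2796 - 5066) - 7070) = -16305 - (-2270 - 7070) = -16305 - 1*(-9340) = -16305 + 9340 = -6965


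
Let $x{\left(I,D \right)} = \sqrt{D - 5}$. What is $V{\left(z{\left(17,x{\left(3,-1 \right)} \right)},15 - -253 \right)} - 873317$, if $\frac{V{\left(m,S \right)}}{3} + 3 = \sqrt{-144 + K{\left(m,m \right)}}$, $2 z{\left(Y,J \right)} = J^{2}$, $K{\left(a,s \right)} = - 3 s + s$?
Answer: $-873326 + 3 i \sqrt{138} \approx -8.7333 \cdot 10^{5} + 35.242 i$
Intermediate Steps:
$x{\left(I,D \right)} = \sqrt{-5 + D}$
$K{\left(a,s \right)} = - 2 s$
$z{\left(Y,J \right)} = \frac{J^{2}}{2}$
$V{\left(m,S \right)} = -9 + 3 \sqrt{-144 - 2 m}$
$V{\left(z{\left(17,x{\left(3,-1 \right)} \right)},15 - -253 \right)} - 873317 = \left(-9 + 3 \sqrt{-144 - 2 \frac{\left(\sqrt{-5 - 1}\right)^{2}}{2}}\right) - 873317 = \left(-9 + 3 \sqrt{-144 - 2 \frac{\left(\sqrt{-6}\right)^{2}}{2}}\right) - 873317 = \left(-9 + 3 \sqrt{-144 - 2 \frac{\left(i \sqrt{6}\right)^{2}}{2}}\right) - 873317 = \left(-9 + 3 \sqrt{-144 - 2 \cdot \frac{1}{2} \left(-6\right)}\right) - 873317 = \left(-9 + 3 \sqrt{-144 - -6}\right) - 873317 = \left(-9 + 3 \sqrt{-144 + 6}\right) - 873317 = \left(-9 + 3 \sqrt{-138}\right) - 873317 = \left(-9 + 3 i \sqrt{138}\right) - 873317 = -873326 + 3 i \sqrt{138}$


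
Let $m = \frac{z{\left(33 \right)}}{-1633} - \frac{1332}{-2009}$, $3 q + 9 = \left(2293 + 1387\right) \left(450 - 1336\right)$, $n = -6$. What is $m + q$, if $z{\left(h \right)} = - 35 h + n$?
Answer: $- \frac{10696662958018}{9842091} \approx -1.0868 \cdot 10^{6}$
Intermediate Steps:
$z{\left(h \right)} = -6 - 35 h$ ($z{\left(h \right)} = - 35 h - 6 = -6 - 35 h$)
$q = - \frac{3260489}{3}$ ($q = -3 + \frac{\left(2293 + 1387\right) \left(450 - 1336\right)}{3} = -3 + \frac{3680 \left(-886\right)}{3} = -3 + \frac{1}{3} \left(-3260480\right) = -3 - \frac{3260480}{3} = - \frac{3260489}{3} \approx -1.0868 \cdot 10^{6}$)
$m = \frac{4507605}{3280697}$ ($m = \frac{-6 - 1155}{-1633} - \frac{1332}{-2009} = \left(-6 - 1155\right) \left(- \frac{1}{1633}\right) - - \frac{1332}{2009} = \left(-1161\right) \left(- \frac{1}{1633}\right) + \frac{1332}{2009} = \frac{1161}{1633} + \frac{1332}{2009} = \frac{4507605}{3280697} \approx 1.374$)
$m + q = \frac{4507605}{3280697} - \frac{3260489}{3} = - \frac{10696662958018}{9842091}$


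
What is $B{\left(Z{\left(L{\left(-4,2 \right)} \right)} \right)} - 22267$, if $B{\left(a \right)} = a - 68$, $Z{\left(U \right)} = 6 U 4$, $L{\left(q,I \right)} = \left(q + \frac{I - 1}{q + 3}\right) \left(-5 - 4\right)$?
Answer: $-21255$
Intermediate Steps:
$L{\left(q,I \right)} = - 9 q - \frac{9 \left(-1 + I\right)}{3 + q}$ ($L{\left(q,I \right)} = \left(q + \frac{-1 + I}{3 + q}\right) \left(-9\right) = - 9 q - \frac{9 \left(-1 + I\right)}{3 + q}$)
$Z{\left(U \right)} = 24 U$
$B{\left(a \right)} = -68 + a$ ($B{\left(a \right)} = a - 68 = -68 + a$)
$B{\left(Z{\left(L{\left(-4,2 \right)} \right)} \right)} - 22267 = \left(-68 + 24 \frac{9 \left(1 - 2 - \left(-4\right)^{2} - -12\right)}{3 - 4}\right) - 22267 = \left(-68 + 24 \frac{9 \left(1 - 2 - 16 + 12\right)}{-1}\right) - 22267 = \left(-68 + 24 \cdot 9 \left(-1\right) \left(1 - 2 - 16 + 12\right)\right) - 22267 = \left(-68 + 24 \cdot 9 \left(-1\right) \left(-5\right)\right) - 22267 = \left(-68 + 24 \cdot 45\right) - 22267 = \left(-68 + 1080\right) - 22267 = 1012 - 22267 = -21255$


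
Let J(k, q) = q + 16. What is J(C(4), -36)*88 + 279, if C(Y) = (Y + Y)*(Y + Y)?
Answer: -1481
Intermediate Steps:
C(Y) = 4*Y**2 (C(Y) = (2*Y)*(2*Y) = 4*Y**2)
J(k, q) = 16 + q
J(C(4), -36)*88 + 279 = (16 - 36)*88 + 279 = -20*88 + 279 = -1760 + 279 = -1481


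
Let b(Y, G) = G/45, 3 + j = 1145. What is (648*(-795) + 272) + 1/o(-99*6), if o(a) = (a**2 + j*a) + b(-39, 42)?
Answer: -2514026131423/4882666 ≈ -5.1489e+5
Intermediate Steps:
j = 1142 (j = -3 + 1145 = 1142)
b(Y, G) = G/45 (b(Y, G) = G*(1/45) = G/45)
o(a) = 14/15 + a**2 + 1142*a (o(a) = (a**2 + 1142*a) + (1/45)*42 = (a**2 + 1142*a) + 14/15 = 14/15 + a**2 + 1142*a)
(648*(-795) + 272) + 1/o(-99*6) = (648*(-795) + 272) + 1/(14/15 + (-99*6)**2 + 1142*(-99*6)) = (-515160 + 272) + 1/(14/15 + (-594)**2 + 1142*(-594)) = -514888 + 1/(14/15 + 352836 - 678348) = -514888 + 1/(-4882666/15) = -514888 - 15/4882666 = -2514026131423/4882666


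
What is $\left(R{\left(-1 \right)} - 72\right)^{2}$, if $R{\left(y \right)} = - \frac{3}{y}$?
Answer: $4761$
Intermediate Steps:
$\left(R{\left(-1 \right)} - 72\right)^{2} = \left(- \frac{3}{-1} - 72\right)^{2} = \left(\left(-3\right) \left(-1\right) - 72\right)^{2} = \left(3 - 72\right)^{2} = \left(-69\right)^{2} = 4761$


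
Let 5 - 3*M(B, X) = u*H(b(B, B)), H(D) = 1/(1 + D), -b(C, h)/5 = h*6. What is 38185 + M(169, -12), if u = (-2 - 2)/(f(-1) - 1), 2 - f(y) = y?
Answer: 580704638/15207 ≈ 38187.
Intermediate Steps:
f(y) = 2 - y
b(C, h) = -30*h (b(C, h) = -5*h*6 = -30*h)
u = -2 (u = (-2 - 2)/((2 - 1*(-1)) - 1) = -4/((2 + 1) - 1) = -4/(3 - 1) = -4/2 = -4*½ = -2)
M(B, X) = 5/3 + 2/(3*(1 - 30*B)) (M(B, X) = 5/3 - (-2)/(3*(1 - 30*B)) = 5/3 + 2/(3*(1 - 30*B)))
38185 + M(169, -12) = 38185 + (-7 + 150*169)/(3*(-1 + 30*169)) = 38185 + (-7 + 25350)/(3*(-1 + 5070)) = 38185 + (⅓)*25343/5069 = 38185 + (⅓)*(1/5069)*25343 = 38185 + 25343/15207 = 580704638/15207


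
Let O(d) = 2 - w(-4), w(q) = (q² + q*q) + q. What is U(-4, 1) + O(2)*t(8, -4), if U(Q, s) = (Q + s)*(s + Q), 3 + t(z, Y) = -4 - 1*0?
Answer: 191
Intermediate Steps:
t(z, Y) = -7 (t(z, Y) = -3 + (-4 - 1*0) = -3 + (-4 + 0) = -3 - 4 = -7)
U(Q, s) = (Q + s)² (U(Q, s) = (Q + s)*(Q + s) = (Q + s)²)
w(q) = q + 2*q² (w(q) = (q² + q²) + q = 2*q² + q = q + 2*q²)
O(d) = -26 (O(d) = 2 - (-4)*(1 + 2*(-4)) = 2 - (-4)*(1 - 8) = 2 - (-4)*(-7) = 2 - 1*28 = 2 - 28 = -26)
U(-4, 1) + O(2)*t(8, -4) = (-4 + 1)² - 26*(-7) = (-3)² + 182 = 9 + 182 = 191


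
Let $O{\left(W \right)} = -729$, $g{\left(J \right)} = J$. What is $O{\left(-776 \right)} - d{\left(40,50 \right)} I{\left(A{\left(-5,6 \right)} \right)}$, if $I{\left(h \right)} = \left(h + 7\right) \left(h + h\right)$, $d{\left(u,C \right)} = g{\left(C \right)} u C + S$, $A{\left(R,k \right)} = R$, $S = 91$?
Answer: $2001091$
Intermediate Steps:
$d{\left(u,C \right)} = 91 + u C^{2}$ ($d{\left(u,C \right)} = C u C + 91 = u C^{2} + 91 = 91 + u C^{2}$)
$I{\left(h \right)} = 2 h \left(7 + h\right)$ ($I{\left(h \right)} = \left(7 + h\right) 2 h = 2 h \left(7 + h\right)$)
$O{\left(-776 \right)} - d{\left(40,50 \right)} I{\left(A{\left(-5,6 \right)} \right)} = -729 - \left(91 + 40 \cdot 50^{2}\right) 2 \left(-5\right) \left(7 - 5\right) = -729 - \left(91 + 40 \cdot 2500\right) 2 \left(-5\right) 2 = -729 - \left(91 + 100000\right) \left(-20\right) = -729 - 100091 \left(-20\right) = -729 - -2001820 = -729 + 2001820 = 2001091$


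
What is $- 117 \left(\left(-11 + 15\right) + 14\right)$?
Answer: $-2106$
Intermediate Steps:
$- 117 \left(\left(-11 + 15\right) + 14\right) = - 117 \left(4 + 14\right) = \left(-117\right) 18 = -2106$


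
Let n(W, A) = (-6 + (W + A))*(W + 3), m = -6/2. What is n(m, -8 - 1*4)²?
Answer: 0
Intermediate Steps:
m = -3 (m = -6*½ = -3)
n(W, A) = (3 + W)*(-6 + A + W) (n(W, A) = (-6 + (A + W))*(3 + W) = (-6 + A + W)*(3 + W) = (3 + W)*(-6 + A + W))
n(m, -8 - 1*4)² = (-18 + (-3)² - 3*(-3) + 3*(-8 - 1*4) + (-8 - 1*4)*(-3))² = (-18 + 9 + 9 + 3*(-8 - 4) + (-8 - 4)*(-3))² = (-18 + 9 + 9 + 3*(-12) - 12*(-3))² = (-18 + 9 + 9 - 36 + 36)² = 0² = 0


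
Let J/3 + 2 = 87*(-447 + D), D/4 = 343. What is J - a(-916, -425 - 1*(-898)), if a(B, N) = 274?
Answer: 241145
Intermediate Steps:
D = 1372 (D = 4*343 = 1372)
J = 241419 (J = -6 + 3*(87*(-447 + 1372)) = -6 + 3*(87*925) = -6 + 3*80475 = -6 + 241425 = 241419)
J - a(-916, -425 - 1*(-898)) = 241419 - 1*274 = 241419 - 274 = 241145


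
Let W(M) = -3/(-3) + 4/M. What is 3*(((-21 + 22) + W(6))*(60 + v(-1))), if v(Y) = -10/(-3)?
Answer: 1520/3 ≈ 506.67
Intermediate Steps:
v(Y) = 10/3 (v(Y) = -10*(-⅓) = 10/3)
W(M) = 1 + 4/M (W(M) = -3*(-⅓) + 4/M = 1 + 4/M)
3*(((-21 + 22) + W(6))*(60 + v(-1))) = 3*(((-21 + 22) + (4 + 6)/6)*(60 + 10/3)) = 3*((1 + (⅙)*10)*(190/3)) = 3*((1 + 5/3)*(190/3)) = 3*((8/3)*(190/3)) = 3*(1520/9) = 1520/3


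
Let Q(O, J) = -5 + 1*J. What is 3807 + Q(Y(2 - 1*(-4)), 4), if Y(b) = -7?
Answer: 3806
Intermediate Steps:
Q(O, J) = -5 + J
3807 + Q(Y(2 - 1*(-4)), 4) = 3807 + (-5 + 4) = 3807 - 1 = 3806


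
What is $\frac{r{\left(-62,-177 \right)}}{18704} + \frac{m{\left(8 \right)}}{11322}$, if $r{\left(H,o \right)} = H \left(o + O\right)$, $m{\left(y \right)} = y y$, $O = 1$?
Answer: $\frac{3898210}{6617709} \approx 0.58906$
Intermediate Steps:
$m{\left(y \right)} = y^{2}$
$r{\left(H,o \right)} = H \left(1 + o\right)$ ($r{\left(H,o \right)} = H \left(o + 1\right) = H \left(1 + o\right)$)
$\frac{r{\left(-62,-177 \right)}}{18704} + \frac{m{\left(8 \right)}}{11322} = \frac{\left(-62\right) \left(1 - 177\right)}{18704} + \frac{8^{2}}{11322} = \left(-62\right) \left(-176\right) \frac{1}{18704} + 64 \cdot \frac{1}{11322} = 10912 \cdot \frac{1}{18704} + \frac{32}{5661} = \frac{682}{1169} + \frac{32}{5661} = \frac{3898210}{6617709}$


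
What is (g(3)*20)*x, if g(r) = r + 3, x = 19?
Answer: 2280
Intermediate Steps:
g(r) = 3 + r
(g(3)*20)*x = ((3 + 3)*20)*19 = (6*20)*19 = 120*19 = 2280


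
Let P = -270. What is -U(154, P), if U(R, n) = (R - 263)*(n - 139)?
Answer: -44581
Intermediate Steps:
U(R, n) = (-263 + R)*(-139 + n)
-U(154, P) = -(36557 - 263*(-270) - 139*154 + 154*(-270)) = -(36557 + 71010 - 21406 - 41580) = -1*44581 = -44581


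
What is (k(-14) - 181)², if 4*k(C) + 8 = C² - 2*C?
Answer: 16129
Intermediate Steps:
k(C) = -2 - C/2 + C²/4 (k(C) = -2 + (C² - 2*C)/4 = -2 + (-C/2 + C²/4) = -2 - C/2 + C²/4)
(k(-14) - 181)² = ((-2 - ½*(-14) + (¼)*(-14)²) - 181)² = ((-2 + 7 + (¼)*196) - 181)² = ((-2 + 7 + 49) - 181)² = (54 - 181)² = (-127)² = 16129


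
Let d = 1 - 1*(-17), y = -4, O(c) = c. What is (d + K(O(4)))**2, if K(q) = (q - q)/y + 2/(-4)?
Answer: 1225/4 ≈ 306.25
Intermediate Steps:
d = 18 (d = 1 + 17 = 18)
K(q) = -1/2 (K(q) = (q - q)/(-4) + 2/(-4) = 0*(-1/4) + 2*(-1/4) = 0 - 1/2 = -1/2)
(d + K(O(4)))**2 = (18 - 1/2)**2 = (35/2)**2 = 1225/4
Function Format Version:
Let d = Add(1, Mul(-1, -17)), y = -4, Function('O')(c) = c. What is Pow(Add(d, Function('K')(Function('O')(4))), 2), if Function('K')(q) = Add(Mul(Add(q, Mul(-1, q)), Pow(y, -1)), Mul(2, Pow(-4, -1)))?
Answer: Rational(1225, 4) ≈ 306.25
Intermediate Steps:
d = 18 (d = Add(1, 17) = 18)
Function('K')(q) = Rational(-1, 2) (Function('K')(q) = Add(Mul(Add(q, Mul(-1, q)), Pow(-4, -1)), Mul(2, Pow(-4, -1))) = Add(Mul(0, Rational(-1, 4)), Mul(2, Rational(-1, 4))) = Add(0, Rational(-1, 2)) = Rational(-1, 2))
Pow(Add(d, Function('K')(Function('O')(4))), 2) = Pow(Add(18, Rational(-1, 2)), 2) = Pow(Rational(35, 2), 2) = Rational(1225, 4)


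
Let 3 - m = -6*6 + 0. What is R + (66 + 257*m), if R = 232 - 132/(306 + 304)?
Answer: 3147839/305 ≈ 10321.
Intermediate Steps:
m = 39 (m = 3 - (-6*6 + 0) = 3 - (-36 + 0) = 3 - 1*(-36) = 3 + 36 = 39)
R = 70694/305 (R = 232 - 132/610 = 232 + (1/610)*(-132) = 232 - 66/305 = 70694/305 ≈ 231.78)
R + (66 + 257*m) = 70694/305 + (66 + 257*39) = 70694/305 + (66 + 10023) = 70694/305 + 10089 = 3147839/305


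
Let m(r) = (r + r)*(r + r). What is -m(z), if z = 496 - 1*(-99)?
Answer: -1416100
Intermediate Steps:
z = 595 (z = 496 + 99 = 595)
m(r) = 4*r² (m(r) = (2*r)*(2*r) = 4*r²)
-m(z) = -4*595² = -4*354025 = -1*1416100 = -1416100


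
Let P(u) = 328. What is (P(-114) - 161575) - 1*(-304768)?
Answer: 143521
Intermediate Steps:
(P(-114) - 161575) - 1*(-304768) = (328 - 161575) - 1*(-304768) = -161247 + 304768 = 143521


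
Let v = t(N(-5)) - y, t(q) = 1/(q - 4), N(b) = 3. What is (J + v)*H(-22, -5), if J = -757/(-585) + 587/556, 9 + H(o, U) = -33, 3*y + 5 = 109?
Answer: 75856571/54210 ≈ 1399.3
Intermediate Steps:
t(q) = 1/(-4 + q)
y = 104/3 (y = -5/3 + (⅓)*109 = -5/3 + 109/3 = 104/3 ≈ 34.667)
H(o, U) = -42 (H(o, U) = -9 - 33 = -42)
J = 764287/325260 (J = -757*(-1/585) + 587*(1/556) = 757/585 + 587/556 = 764287/325260 ≈ 2.3498)
v = -107/3 (v = 1/(-4 + 3) - 1*104/3 = 1/(-1) - 104/3 = -1 - 104/3 = -107/3 ≈ -35.667)
(J + v)*H(-22, -5) = (764287/325260 - 107/3)*(-42) = -10836653/325260*(-42) = 75856571/54210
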